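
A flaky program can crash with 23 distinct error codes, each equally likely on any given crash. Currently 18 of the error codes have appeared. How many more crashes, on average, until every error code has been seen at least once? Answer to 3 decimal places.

52.517

From k distinct to k+1 distinct takes on average 23/(23-k) crashes.
Sum over k = 18,...,22: E = 23/5 + 23/4 + 23/3 + 23/2 + 23/1 = 52.5167.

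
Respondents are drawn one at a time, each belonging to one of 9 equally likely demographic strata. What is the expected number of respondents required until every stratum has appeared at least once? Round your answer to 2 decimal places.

The wait to go from k to k+1 distinct strata is geometric with mean 9/(9-k).
E[T] = 9/9 + 9/8 + 9/7 + ... + 9/2 + 9/1 = 9·H_{9}.
H_{9} = 2.829, so E[T] = 25.461.

25.46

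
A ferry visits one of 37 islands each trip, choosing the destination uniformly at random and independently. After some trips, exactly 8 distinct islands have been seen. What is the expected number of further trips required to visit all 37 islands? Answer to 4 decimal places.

146.5812

From k distinct to k+1 distinct takes on average 37/(37-k) trips.
Sum over k = 8,...,36: E = 37/29 + 37/28 + 37/27 + ... + 37/2 + 37/1 = 146.58119.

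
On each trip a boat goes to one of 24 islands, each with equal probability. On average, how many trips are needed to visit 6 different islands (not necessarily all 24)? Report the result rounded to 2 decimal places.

6.74

Going from k to k+1 distinct takes a geometric number of trips with mean 24/(24-k).
Sum over k = 0,...,5: E = 24/24 + 24/23 + 24/22 + 24/21 + 24/20 + 24/19 = 6.740.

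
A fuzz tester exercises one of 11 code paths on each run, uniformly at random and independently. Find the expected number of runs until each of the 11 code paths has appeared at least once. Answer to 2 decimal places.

Split into phases: going from k distinct to k+1 distinct takes on average 11/(11-k) runs.
E[T] = 11/11 + 11/10 + 11/9 + ... + 11/2 + 11/1 = 11·H_{11}.
H_{11} = 3.020, so E[T] = 33.219.

33.22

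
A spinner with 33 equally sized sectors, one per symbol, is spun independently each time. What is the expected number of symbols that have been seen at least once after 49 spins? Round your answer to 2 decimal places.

25.69

For each symbol, P(seen in 49 spins) = 1 - (32/33)^49 = 0.779.
By linearity of expectation, E[distinct seen] = 33·(1 - (32/33)^49) = 25.694.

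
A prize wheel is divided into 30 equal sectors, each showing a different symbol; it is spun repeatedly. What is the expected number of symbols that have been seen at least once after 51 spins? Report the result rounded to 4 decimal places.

For each symbol, P(seen in 51 spins) = 1 - (29/30)^51 = 0.82253.
By linearity of expectation, E[distinct seen] = 30·(1 - (29/30)^51) = 24.67604.

24.6760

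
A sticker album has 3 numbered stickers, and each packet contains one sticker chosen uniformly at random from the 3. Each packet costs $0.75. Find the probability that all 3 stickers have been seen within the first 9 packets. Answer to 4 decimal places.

0.9221

Let A_i be the event that sticker i is missing after 9 packets. By inclusion–exclusion on the A_i,
P(all seen) = Σ_{j=0}^{3} (-1)^j C(3,j)((3-j)/3)^9
= 1.00000 - 0.07804 + 0.00015 - 0.00000
= 0.92212.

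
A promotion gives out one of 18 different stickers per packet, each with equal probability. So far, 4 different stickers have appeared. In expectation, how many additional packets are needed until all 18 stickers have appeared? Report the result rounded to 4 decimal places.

58.5281

With k distinct stickers already seen, the next new one takes an expected 18/(18-k) packets.
Sum over k = 4,...,17: E = 18/14 + 18/13 + 18/12 + ... + 18/2 + 18/1 = 58.52812.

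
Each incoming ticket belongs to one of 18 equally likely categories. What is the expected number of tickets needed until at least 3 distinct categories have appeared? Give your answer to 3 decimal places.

Going from k to k+1 distinct takes a geometric number of tickets with mean 18/(18-k).
Sum over k = 0,...,2: E = 18/18 + 18/17 + 18/16 = 3.1838.

3.184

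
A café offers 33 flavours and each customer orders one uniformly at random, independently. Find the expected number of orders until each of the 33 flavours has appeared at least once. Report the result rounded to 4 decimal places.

134.9303

The wait to go from k to k+1 distinct flavours is geometric with mean 33/(33-k).
E[T] = 33/33 + 33/32 + 33/31 + ... + 33/2 + 33/1 = 33·H_{33}.
H_{33} = 4.08880, so E[T] = 134.93034.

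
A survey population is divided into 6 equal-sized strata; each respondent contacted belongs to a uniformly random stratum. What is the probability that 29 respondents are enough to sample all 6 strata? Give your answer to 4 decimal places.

0.9698

By inclusion–exclusion over which strata are missing,
P(all seen) = Σ_{j=0}^{6} (-1)^j C(6,j)((6-j)/6)^29
= 1.00000 - 0.03033 + 0.00012 - 0.00000 + 0.00000 - 0.00000 + 0.00000
= 0.96979.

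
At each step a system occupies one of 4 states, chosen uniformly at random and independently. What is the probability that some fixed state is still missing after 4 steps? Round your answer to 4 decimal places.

On each step the fixed state fails to appear with probability 3/4.
P(still missing after 4) = (3/4)^4 = 0.31641.

0.3164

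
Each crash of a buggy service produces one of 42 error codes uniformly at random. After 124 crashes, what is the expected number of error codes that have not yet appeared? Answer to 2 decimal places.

For each error code, P(unseen after 124) = (41/42)^124 = 0.050.
By linearity of expectation, E[unseen] = 42·(41/42)^124 = 2.116.

2.12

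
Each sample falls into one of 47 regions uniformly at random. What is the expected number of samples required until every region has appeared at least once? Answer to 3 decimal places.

After k distinct regions have appeared, the next sample gives a new one with probability (47-k)/47, so the expected wait for the (k+1)-th is 47/(47-k).
E[T] = 47/47 + 47/46 + 47/45 + ... + 47/2 + 47/1 = 47·H_{47}.
H_{47} = 4.4380, so E[T] = 208.5843.

208.584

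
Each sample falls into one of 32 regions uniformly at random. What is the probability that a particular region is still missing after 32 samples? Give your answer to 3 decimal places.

On each sample the fixed region fails to appear with probability 31/32.
P(still missing after 32) = (31/32)^32 = 0.3621.

0.362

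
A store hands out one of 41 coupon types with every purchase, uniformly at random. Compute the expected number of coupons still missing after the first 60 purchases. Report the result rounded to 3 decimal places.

For each coupon, P(unseen after 60) = (40/41)^60 = 0.2273.
By linearity of expectation, E[unseen] = 41·(40/41)^60 = 9.3186.

9.319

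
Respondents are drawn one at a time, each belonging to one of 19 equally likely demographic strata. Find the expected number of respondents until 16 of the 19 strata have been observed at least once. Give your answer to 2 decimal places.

32.57

With k distinct strata already seen, the next new one arrives after an expected 19/(19-k) respondents.
Sum over k = 0,...,15: E = 19/19 + 19/18 + 19/17 + ... + 19/5 + 19/4 = 32.574.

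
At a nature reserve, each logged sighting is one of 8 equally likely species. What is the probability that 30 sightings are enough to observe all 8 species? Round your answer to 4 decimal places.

Let A_i be the event that species i is missing after 30 sightings. By inclusion–exclusion on the A_i,
P(all seen) = Σ_{j=0}^{8} (-1)^j C(8,j)((8-j)/8)^30
= 1.00000 - 0.14566 + 0.00500 - 0.00004 + 0.00000 - 0.00000 + 0.00000 - 0.00000 + 0.00000
= 0.85930.

0.8593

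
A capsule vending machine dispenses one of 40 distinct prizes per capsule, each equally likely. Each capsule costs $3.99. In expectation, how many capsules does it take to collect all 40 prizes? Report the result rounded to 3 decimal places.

171.142

The wait to go from k to k+1 distinct prizes is geometric with mean 40/(40-k).
E[T] = 40/40 + 40/39 + 40/38 + ... + 40/2 + 40/1 = 40·H_{40}.
H_{40} = 4.2785, so E[T] = 171.1417.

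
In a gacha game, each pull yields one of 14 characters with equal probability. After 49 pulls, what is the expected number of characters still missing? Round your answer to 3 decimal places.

0.371

For each character, P(unseen after 49) = (13/14)^49 = 0.0265.
By linearity of expectation, E[unseen] = 14·(13/14)^49 = 0.3707.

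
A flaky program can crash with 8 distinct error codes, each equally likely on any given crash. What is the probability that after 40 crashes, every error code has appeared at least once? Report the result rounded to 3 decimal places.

Let A_i be the event that error code i is missing after 40 crashes. By inclusion–exclusion on the A_i,
P(all seen) = Σ_{j=0}^{8} (-1)^j C(8,j)((8-j)/8)^40
= 1.0000 - 0.0383 + 0.0003 - 0.0000 + 0.0000 - 0.0000 + 0.0000 - 0.0000 + 0.0000
= 0.9620.

0.962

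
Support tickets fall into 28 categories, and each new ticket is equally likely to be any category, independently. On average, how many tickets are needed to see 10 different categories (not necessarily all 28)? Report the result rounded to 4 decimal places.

With k distinct categories already seen, the next new one arrives after an expected 28/(28-k) tickets.
Sum over k = 0,...,9: E = 28/28 + 28/27 + 28/26 + ... + 28/20 + 28/19 = 12.09776.

12.0978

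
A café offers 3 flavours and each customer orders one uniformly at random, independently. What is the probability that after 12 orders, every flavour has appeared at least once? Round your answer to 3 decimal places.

0.977

By inclusion–exclusion over which flavours are missing,
P(all seen) = Σ_{j=0}^{3} (-1)^j C(3,j)((3-j)/3)^12
= 1.0000 - 0.0231 + 0.0000 - 0.0000
= 0.9769.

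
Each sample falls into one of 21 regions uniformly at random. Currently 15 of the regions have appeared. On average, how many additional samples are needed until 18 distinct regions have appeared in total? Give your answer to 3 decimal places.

12.950

The wait to go from k to k+1 distinct regions is geometric with mean 21/(21-k).
Sum over k = 15,...,17: E = 21/6 + 21/5 + 21/4 = 12.9500.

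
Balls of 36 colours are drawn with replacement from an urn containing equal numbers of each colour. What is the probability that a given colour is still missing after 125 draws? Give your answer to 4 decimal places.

0.0296

Each draw misses the fixed colour with probability (36-1)/36 = 35/36, independently.
P(still missing after 125) = (35/36)^125 = 0.02956.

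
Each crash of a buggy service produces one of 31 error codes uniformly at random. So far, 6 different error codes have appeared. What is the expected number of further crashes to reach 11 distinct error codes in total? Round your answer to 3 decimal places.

The wait to go from k to k+1 distinct error codes is geometric with mean 31/(31-k).
Sum over k = 6,...,10: E = 31/25 + 31/24 + 31/23 + 31/22 + 31/21 = 6.7648.

6.765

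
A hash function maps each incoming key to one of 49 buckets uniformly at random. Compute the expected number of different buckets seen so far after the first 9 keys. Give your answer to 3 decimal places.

8.299

For each bucket, P(seen in 9 keys) = 1 - (48/49)^9 = 0.1694.
By linearity of expectation, E[distinct seen] = 49·(1 - (48/49)^9) = 8.2992.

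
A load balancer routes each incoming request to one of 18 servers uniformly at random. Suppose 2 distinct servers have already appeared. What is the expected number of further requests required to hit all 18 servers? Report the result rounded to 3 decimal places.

60.853

With k distinct servers already seen, the next new one takes an expected 18/(18-k) requests.
Sum over k = 2,...,17: E = 18/16 + 18/15 + 18/14 + ... + 18/2 + 18/1 = 60.8531.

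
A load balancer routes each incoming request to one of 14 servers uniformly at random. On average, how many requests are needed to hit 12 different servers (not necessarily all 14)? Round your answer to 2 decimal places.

Going from k to k+1 distinct takes a geometric number of requests with mean 14/(14-k).
Sum over k = 0,...,11: E = 14/14 + 14/13 + 14/12 + ... + 14/4 + 14/3 = 24.522.

24.52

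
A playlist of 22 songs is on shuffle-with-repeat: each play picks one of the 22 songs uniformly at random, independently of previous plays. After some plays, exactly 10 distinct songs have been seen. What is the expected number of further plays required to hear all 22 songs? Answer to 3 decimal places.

With k distinct songs already seen, the next new one takes an expected 22/(22-k) plays.
Sum over k = 10,...,21: E = 22/12 + 22/11 + 22/10 + ... + 22/2 + 22/1 = 68.2706.

68.271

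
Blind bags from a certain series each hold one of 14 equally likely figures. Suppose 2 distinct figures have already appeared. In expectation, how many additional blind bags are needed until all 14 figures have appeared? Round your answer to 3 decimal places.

With k distinct figures already seen, the next new one takes an expected 14/(14-k) blind bags.
Sum over k = 2,...,13: E = 14/12 + 14/11 + 14/10 + ... + 14/2 + 14/1 = 43.4449.

43.445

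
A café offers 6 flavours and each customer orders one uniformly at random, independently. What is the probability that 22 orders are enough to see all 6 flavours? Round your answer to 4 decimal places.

0.8933

By inclusion–exclusion over which flavours are missing,
P(all seen) = Σ_{j=0}^{6} (-1)^j C(6,j)((6-j)/6)^22
= 1.00000 - 0.10868 + 0.00200 - 0.00000 + 0.00000 - 0.00000 + 0.00000
= 0.89332.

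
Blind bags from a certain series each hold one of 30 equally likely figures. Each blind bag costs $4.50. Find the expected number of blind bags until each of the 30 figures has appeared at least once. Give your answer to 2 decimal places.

Split into phases: going from k distinct to k+1 distinct takes on average 30/(30-k) blind bags.
E[T] = 30/30 + 30/29 + 30/28 + ... + 30/2 + 30/1 = 30·H_{30}.
H_{30} = 3.995, so E[T] = 119.850.

119.85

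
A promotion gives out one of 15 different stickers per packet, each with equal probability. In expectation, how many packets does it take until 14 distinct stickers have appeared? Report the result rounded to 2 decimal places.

34.77

Going from k to k+1 distinct takes a geometric number of packets with mean 15/(15-k).
Sum over k = 0,...,13: E = 15/15 + 15/14 + 15/13 + ... + 15/3 + 15/2 = 34.773.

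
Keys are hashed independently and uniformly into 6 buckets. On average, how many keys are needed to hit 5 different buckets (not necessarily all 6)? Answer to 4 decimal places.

8.7000

Going from k to k+1 distinct takes a geometric number of keys with mean 6/(6-k).
Sum over k = 0,...,4: E = 6/6 + 6/5 + 6/4 + 6/3 + 6/2 = 8.70000.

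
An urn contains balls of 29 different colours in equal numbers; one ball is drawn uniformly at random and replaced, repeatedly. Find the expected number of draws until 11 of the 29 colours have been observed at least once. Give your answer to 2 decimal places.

Going from k to k+1 distinct takes a geometric number of draws with mean 29/(29-k).
Sum over k = 0,...,10: E = 29/29 + 29/28 + 29/27 + ... + 29/20 + 29/19 = 13.530.

13.53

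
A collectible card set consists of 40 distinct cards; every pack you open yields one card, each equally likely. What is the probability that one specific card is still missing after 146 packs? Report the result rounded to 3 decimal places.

On each pack the fixed card fails to appear with probability 39/40.
P(still missing after 146) = (39/40)^146 = 0.0248.

0.025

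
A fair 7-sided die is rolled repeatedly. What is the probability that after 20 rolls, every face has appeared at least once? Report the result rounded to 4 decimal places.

0.7039

By inclusion–exclusion over which faces are missing,
P(all seen) = Σ_{j=0}^{7} (-1)^j C(7,j)((7-j)/7)^20
= 1.00000 - 0.32075 + 0.02510 - 0.00048 + 0.00000 - 0.00000 + 0.00000 - 0.00000
= 0.70387.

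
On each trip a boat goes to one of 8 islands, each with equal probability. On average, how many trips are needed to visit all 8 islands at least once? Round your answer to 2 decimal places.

21.74

After k distinct islands have appeared, the next trip gives a new one with probability (8-k)/8, so the expected wait for the (k+1)-th is 8/(8-k).
E[T] = 8/8 + 8/7 + 8/6 + ... + 8/2 + 8/1 = 8·H_{8}.
H_{8} = 2.718, so E[T] = 21.743.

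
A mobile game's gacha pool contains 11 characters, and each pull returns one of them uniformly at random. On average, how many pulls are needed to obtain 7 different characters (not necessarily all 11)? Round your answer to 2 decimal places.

10.30

With k distinct characters already seen, the next new one arrives after an expected 11/(11-k) pulls.
Sum over k = 0,...,6: E = 11/11 + 11/10 + 11/9 + ... + 11/6 + 11/5 = 10.302.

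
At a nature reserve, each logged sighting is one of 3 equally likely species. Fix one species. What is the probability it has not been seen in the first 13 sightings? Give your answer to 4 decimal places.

0.0051

On each sighting the fixed species fails to appear with probability 2/3.
P(still missing after 13) = (2/3)^13 = 0.00514.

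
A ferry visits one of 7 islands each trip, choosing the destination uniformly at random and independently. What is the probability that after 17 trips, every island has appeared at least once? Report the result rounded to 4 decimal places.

0.5570

By inclusion–exclusion over which islands are missing,
P(all seen) = Σ_{j=0}^{7} (-1)^j C(7,j)((7-j)/7)^17
= 1.00000 - 0.50933 + 0.06887 - 0.00258 + 0.00002 - 0.00000 + 0.00000 - 0.00000
= 0.55697.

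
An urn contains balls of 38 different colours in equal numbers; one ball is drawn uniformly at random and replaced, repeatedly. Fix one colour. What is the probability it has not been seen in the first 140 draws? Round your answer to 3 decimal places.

0.024

Each draw misses the fixed colour with probability (38-1)/38 = 37/38, independently.
P(still missing after 140) = (37/38)^140 = 0.0239.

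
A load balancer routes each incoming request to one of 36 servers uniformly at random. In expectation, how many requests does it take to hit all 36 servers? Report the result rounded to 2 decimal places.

150.28

After k distinct servers have appeared, the next request gives a new one with probability (36-k)/36, so the expected wait for the (k+1)-th is 36/(36-k).
E[T] = 36/36 + 36/35 + 36/34 + ... + 36/2 + 36/1 = 36·H_{36}.
H_{36} = 4.175, so E[T] = 150.284.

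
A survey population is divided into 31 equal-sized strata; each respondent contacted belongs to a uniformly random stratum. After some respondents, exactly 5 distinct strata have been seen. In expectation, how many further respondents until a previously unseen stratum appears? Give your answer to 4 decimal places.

1.1923

Each respondent yields a new stratum with probability (31-5)/31 = 26/31, so the wait is geometric with mean 31/26.
E = 31/26 = 1.19231.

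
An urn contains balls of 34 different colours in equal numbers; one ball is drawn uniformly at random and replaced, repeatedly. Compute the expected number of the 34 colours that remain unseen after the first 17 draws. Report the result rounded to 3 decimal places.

20.468

For each colour, P(unseen after 17) = (33/34)^17 = 0.6020.
By linearity of expectation, E[unseen] = 34·(33/34)^17 = 20.4679.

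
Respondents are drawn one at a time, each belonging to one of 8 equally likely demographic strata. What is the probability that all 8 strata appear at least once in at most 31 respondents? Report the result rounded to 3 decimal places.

By inclusion–exclusion over which strata are missing,
P(all seen) = Σ_{j=0}^{8} (-1)^j C(8,j)((8-j)/8)^31
= 1.0000 - 0.1274 + 0.0038 - 0.0000 + 0.0000 - 0.0000 + 0.0000 - 0.0000 + 0.0000
= 0.8763.

0.876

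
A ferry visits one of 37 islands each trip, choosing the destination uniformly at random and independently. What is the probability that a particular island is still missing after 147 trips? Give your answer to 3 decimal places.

On each trip the fixed island fails to appear with probability 36/37.
P(still missing after 147) = (36/37)^147 = 0.0178.

0.018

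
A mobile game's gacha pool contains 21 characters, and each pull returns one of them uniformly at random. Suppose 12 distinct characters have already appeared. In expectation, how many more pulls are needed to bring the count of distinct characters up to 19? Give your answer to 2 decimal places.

The wait to go from k to k+1 distinct characters is geometric with mean 21/(21-k).
Sum over k = 12,...,18: E = 21/9 + 21/8 + 21/7 + ... + 21/4 + 21/3 = 27.908.

27.91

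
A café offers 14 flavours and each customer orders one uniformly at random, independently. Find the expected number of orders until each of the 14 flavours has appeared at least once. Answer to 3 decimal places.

After k distinct flavours have appeared, the next order gives a new one with probability (14-k)/14, so the expected wait for the (k+1)-th is 14/(14-k).
E[T] = 14/14 + 14/13 + 14/12 + ... + 14/2 + 14/1 = 14·H_{14}.
H_{14} = 3.2516, so E[T] = 45.5219.

45.522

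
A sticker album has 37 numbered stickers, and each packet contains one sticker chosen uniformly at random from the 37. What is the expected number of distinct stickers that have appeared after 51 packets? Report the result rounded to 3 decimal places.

For each sticker, P(seen in 51 packets) = 1 - (36/37)^51 = 0.7527.
By linearity of expectation, E[distinct seen] = 37·(1 - (36/37)^51) = 27.8517.

27.852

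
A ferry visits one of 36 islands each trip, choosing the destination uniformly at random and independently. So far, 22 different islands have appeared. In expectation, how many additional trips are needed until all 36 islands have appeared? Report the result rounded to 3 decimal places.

117.056

With k distinct islands already seen, the next new one takes an expected 36/(36-k) trips.
Sum over k = 22,...,35: E = 36/14 + 36/13 + 36/12 + ... + 36/2 + 36/1 = 117.0562.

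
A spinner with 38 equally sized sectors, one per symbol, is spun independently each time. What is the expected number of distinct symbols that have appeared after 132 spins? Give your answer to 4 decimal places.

For each symbol, P(seen in 132 spins) = 1 - (37/38)^132 = 0.97041.
By linearity of expectation, E[distinct seen] = 38·(1 - (37/38)^132) = 36.87546.

36.8755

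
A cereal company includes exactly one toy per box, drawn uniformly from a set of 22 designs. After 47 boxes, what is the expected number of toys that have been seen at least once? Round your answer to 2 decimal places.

19.53

For each toy, P(seen in 47 boxes) = 1 - (21/22)^47 = 0.888.
By linearity of expectation, E[distinct seen] = 22·(1 - (21/22)^47) = 19.529.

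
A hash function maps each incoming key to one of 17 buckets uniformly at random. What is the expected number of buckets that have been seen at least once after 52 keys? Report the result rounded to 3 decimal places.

For each bucket, P(seen in 52 keys) = 1 - (16/17)^52 = 0.9573.
By linearity of expectation, E[distinct seen] = 17·(1 - (16/17)^52) = 16.2733.

16.273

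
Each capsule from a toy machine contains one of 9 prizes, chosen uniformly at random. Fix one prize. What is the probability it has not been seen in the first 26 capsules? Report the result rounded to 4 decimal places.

0.0468

Each capsule misses the fixed prize with probability (9-1)/9 = 8/9, independently.
P(still missing after 26) = (8/9)^26 = 0.04678.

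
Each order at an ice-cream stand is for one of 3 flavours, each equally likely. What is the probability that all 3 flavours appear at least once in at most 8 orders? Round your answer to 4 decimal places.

0.8834

Let A_i be the event that flavour i is missing after 8 orders. By inclusion–exclusion on the A_i,
P(all seen) = Σ_{j=0}^{3} (-1)^j C(3,j)((3-j)/3)^8
= 1.00000 - 0.11706 + 0.00046 - 0.00000
= 0.88340.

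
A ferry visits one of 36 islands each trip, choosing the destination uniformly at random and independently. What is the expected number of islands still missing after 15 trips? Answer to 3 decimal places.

23.593

For each island, P(unseen after 15) = (35/36)^15 = 0.6554.
By linearity of expectation, E[unseen] = 36·(35/36)^15 = 23.5931.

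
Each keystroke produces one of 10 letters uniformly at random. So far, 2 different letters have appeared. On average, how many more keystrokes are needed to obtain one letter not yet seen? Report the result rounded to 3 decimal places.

1.250

Each keystroke yields a new letter with probability (10-2)/10 = 8/10, so the wait is geometric with mean 10/8.
E = 10/8 = 1.2500.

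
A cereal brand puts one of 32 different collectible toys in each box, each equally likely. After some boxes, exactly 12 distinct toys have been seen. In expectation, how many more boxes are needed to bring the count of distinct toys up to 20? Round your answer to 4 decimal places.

15.8249

The wait to go from k to k+1 distinct toys is geometric with mean 32/(32-k).
Sum over k = 12,...,19: E = 32/20 + 32/19 + 32/18 + ... + 32/14 + 32/13 = 15.82493.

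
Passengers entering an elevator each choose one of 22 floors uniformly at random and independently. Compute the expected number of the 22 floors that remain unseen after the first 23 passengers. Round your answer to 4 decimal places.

For each floor, P(unseen after 23) = (21/22)^23 = 0.34302.
By linearity of expectation, E[unseen] = 22·(21/22)^23 = 7.54649.

7.5465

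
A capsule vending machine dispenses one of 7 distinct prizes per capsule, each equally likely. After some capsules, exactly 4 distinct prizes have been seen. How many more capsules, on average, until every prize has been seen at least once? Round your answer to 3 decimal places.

12.833

With k distinct prizes already seen, the next new one takes an expected 7/(7-k) capsules.
Sum over k = 4,...,6: E = 7/3 + 7/2 + 7/1 = 12.8333.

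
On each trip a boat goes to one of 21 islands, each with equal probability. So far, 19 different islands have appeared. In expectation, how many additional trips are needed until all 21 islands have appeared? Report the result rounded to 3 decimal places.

From k distinct to k+1 distinct takes on average 21/(21-k) trips.
Sum over k = 19,...,20: E = 21/2 + 21/1 = 31.5000.

31.500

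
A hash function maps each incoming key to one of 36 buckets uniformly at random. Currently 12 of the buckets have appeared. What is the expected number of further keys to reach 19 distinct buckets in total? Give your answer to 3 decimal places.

With k distinct buckets already seen, the next new one takes an expected 36/(36-k) keys.
Sum over k = 12,...,18: E = 36/24 + 36/23 + 36/22 + ... + 36/19 + 36/18 = 12.1106.

12.111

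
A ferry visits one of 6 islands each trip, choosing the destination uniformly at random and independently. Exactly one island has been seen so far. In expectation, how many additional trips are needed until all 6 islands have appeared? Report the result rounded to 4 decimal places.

From k distinct to k+1 distinct takes on average 6/(6-k) trips.
Sum over k = 1,...,5: E = 6/5 + 6/4 + 6/3 + 6/2 + 6/1 = 13.70000.

13.7000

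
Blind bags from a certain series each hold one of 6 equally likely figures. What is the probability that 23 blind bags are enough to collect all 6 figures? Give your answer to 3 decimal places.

By inclusion–exclusion over which figures are missing,
P(all seen) = Σ_{j=0}^{6} (-1)^j C(6,j)((6-j)/6)^23
= 1.0000 - 0.0906 + 0.0013 - 0.0000 + 0.0000 - 0.0000 + 0.0000
= 0.9108.

0.911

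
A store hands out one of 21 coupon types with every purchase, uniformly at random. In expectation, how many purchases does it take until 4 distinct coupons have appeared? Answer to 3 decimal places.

4.322

With k distinct coupons already seen, the next new one arrives after an expected 21/(21-k) purchases.
Sum over k = 0,...,3: E = 21/21 + 21/20 + 21/19 + 21/18 = 4.3219.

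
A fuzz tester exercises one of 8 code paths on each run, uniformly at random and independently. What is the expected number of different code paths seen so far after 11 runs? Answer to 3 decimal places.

For each code path, P(seen in 11 runs) = 1 - (7/8)^11 = 0.7698.
By linearity of expectation, E[distinct seen] = 8·(1 - (7/8)^11) = 6.1585.

6.158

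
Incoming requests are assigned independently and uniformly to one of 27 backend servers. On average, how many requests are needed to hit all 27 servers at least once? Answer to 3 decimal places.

105.069

The wait to go from k to k+1 distinct servers is geometric with mean 27/(27-k).
E[T] = 27/27 + 27/26 + 27/25 + ... + 27/2 + 27/1 = 27·H_{27}.
H_{27} = 3.8915, so E[T] = 105.0693.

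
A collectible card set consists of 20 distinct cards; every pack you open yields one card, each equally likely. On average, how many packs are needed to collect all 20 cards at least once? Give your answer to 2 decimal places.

Split into phases: going from k distinct to k+1 distinct takes on average 20/(20-k) packs.
E[T] = 20/20 + 20/19 + 20/18 + ... + 20/2 + 20/1 = 20·H_{20}.
H_{20} = 3.598, so E[T] = 71.955.

71.95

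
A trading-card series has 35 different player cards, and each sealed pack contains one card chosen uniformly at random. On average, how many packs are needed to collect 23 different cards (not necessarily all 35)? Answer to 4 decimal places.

With k distinct cards already seen, the next new one arrives after an expected 35/(35-k) packs.
Sum over k = 0,...,22: E = 35/35 + 35/34 + 35/33 + ... + 35/14 + 35/13 = 36.52498.

36.5250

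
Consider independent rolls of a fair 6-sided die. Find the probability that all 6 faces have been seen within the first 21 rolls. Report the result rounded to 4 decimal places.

0.8726

By inclusion–exclusion over which faces are missing,
P(all seen) = Σ_{j=0}^{6} (-1)^j C(6,j)((6-j)/6)^21
= 1.00000 - 0.13042 + 0.00301 - 0.00001 + 0.00000 - 0.00000 + 0.00000
= 0.87258.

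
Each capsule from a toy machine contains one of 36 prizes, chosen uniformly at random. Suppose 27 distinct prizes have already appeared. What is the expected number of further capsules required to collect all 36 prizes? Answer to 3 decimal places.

101.843

With k distinct prizes already seen, the next new one takes an expected 36/(36-k) capsules.
Sum over k = 27,...,35: E = 36/9 + 36/8 + 36/7 + ... + 36/2 + 36/1 = 101.8429.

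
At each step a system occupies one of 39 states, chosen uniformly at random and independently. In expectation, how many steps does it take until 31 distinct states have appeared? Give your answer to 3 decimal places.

Going from k to k+1 distinct takes a geometric number of steps with mean 39/(39-k).
Sum over k = 0,...,30: E = 39/39 + 39/38 + 39/37 + ... + 39/10 + 39/9 = 59.8917.

59.892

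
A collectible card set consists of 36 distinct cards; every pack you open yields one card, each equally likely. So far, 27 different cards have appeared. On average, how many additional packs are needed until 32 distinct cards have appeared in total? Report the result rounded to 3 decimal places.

The wait to go from k to k+1 distinct cards is geometric with mean 36/(36-k).
Sum over k = 27,...,31: E = 36/9 + 36/8 + 36/7 + 36/6 + 36/5 = 26.8429.

26.843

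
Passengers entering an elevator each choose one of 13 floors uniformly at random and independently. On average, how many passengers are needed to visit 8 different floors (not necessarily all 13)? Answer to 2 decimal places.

11.66

With k distinct floors already seen, the next new one arrives after an expected 13/(13-k) passengers.
Sum over k = 0,...,7: E = 13/13 + 13/12 + 13/11 + ... + 13/7 + 13/6 = 11.658.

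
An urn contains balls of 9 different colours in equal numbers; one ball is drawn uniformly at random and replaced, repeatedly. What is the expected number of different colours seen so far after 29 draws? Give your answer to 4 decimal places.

8.7043

For each colour, P(seen in 29 draws) = 1 - (8/9)^29 = 0.96715.
By linearity of expectation, E[distinct seen] = 9·(1 - (8/9)^29) = 8.70432.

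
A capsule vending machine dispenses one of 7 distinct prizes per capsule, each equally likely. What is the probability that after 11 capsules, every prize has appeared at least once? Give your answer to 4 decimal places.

By inclusion–exclusion over which prizes are missing,
P(all seen) = Σ_{j=0}^{7} (-1)^j C(7,j)((7-j)/7)^11
= 1.00000 - 1.28435 + 0.51857 - 0.07424 + 0.00314 - 0.00002 + 0.00000 - 0.00000
= 0.16310.

0.1631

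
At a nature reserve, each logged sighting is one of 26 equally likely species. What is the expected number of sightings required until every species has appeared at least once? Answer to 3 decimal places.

Split into phases: going from k distinct to k+1 distinct takes on average 26/(26-k) sightings.
E[T] = 26/26 + 26/25 + 26/24 + ... + 26/2 + 26/1 = 26·H_{26}.
H_{26} = 3.8544, so E[T] = 100.2149.

100.215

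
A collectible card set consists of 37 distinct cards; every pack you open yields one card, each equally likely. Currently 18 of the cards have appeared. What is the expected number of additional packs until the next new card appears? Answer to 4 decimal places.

1.9474

The number of packs until the next new card is geometric with success probability 19/37, so its mean is 37/19.
E = 37/19 = 1.94737.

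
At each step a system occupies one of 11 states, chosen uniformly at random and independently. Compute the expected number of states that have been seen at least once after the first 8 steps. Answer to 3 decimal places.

5.868

For each state, P(seen in 8 steps) = 1 - (10/11)^8 = 0.5335.
By linearity of expectation, E[distinct seen] = 11·(1 - (10/11)^8) = 5.8684.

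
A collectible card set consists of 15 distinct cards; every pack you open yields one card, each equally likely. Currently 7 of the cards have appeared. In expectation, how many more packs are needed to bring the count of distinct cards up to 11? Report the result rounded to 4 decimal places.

With k distinct cards already seen, the next new one takes an expected 15/(15-k) packs.
Sum over k = 7,...,10: E = 15/8 + 15/7 + 15/6 + 15/5 = 9.51786.

9.5179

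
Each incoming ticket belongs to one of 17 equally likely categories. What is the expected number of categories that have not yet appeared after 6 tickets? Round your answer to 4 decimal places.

For each category, P(unseen after 6) = (16/17)^6 = 0.69507.
By linearity of expectation, E[unseen] = 17·(16/17)^6 = 11.81613.

11.8161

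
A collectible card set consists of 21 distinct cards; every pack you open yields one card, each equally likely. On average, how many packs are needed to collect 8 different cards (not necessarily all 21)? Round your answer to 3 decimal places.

9.770

Going from k to k+1 distinct takes a geometric number of packs with mean 21/(21-k).
Sum over k = 0,...,7: E = 21/21 + 21/20 + 21/19 + ... + 21/15 + 21/14 = 9.7697.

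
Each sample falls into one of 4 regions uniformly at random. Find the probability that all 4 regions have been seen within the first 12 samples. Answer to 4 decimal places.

Let A_i be the event that region i is missing after 12 samples. By inclusion–exclusion on the A_i,
P(all seen) = Σ_{j=0}^{4} (-1)^j C(4,j)((4-j)/4)^12
= 1.00000 - 0.12671 + 0.00146 - 0.00000 + 0.00000
= 0.87476.

0.8748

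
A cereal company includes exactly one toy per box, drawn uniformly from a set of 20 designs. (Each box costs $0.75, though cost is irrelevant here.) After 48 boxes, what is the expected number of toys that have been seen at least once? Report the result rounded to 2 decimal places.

For each toy, P(seen in 48 boxes) = 1 - (19/20)^48 = 0.915.
By linearity of expectation, E[distinct seen] = 20·(1 - (19/20)^48) = 18.295.

18.29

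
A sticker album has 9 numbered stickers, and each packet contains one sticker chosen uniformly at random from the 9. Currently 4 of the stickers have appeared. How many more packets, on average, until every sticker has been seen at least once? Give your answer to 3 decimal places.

20.550

From k distinct to k+1 distinct takes on average 9/(9-k) packets.
Sum over k = 4,...,8: E = 9/5 + 9/4 + 9/3 + 9/2 + 9/1 = 20.5500.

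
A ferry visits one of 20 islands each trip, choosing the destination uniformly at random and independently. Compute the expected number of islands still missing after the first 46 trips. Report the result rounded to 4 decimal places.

For each island, P(unseen after 46) = (19/20)^46 = 0.09447.
By linearity of expectation, E[unseen] = 20·(19/20)^46 = 1.88936.

1.8894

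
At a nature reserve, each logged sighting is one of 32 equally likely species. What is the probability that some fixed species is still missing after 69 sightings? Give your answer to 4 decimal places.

Each sighting misses the fixed species with probability (32-1)/32 = 31/32, independently.
P(still missing after 69) = (31/32)^69 = 0.11184.

0.1118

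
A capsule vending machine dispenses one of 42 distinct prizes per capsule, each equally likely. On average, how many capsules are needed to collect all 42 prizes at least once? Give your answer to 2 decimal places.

Split into phases: going from k distinct to k+1 distinct takes on average 42/(42-k) capsules.
E[T] = 42/42 + 42/41 + 42/40 + ... + 42/2 + 42/1 = 42·H_{42}.
H_{42} = 4.327, so E[T] = 181.723.

181.72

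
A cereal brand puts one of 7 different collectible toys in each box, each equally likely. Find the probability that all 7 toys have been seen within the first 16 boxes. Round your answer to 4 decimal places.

Let A_i be the event that toy i is missing after 16 boxes. By inclusion–exclusion on the A_i,
P(all seen) = Σ_{j=0}^{7} (-1)^j C(7,j)((7-j)/7)^16
= 1.00000 - 0.59422 + 0.09642 - 0.00452 + 0.00005 - 0.00000 + 0.00000 - 0.00000
= 0.49772.

0.4977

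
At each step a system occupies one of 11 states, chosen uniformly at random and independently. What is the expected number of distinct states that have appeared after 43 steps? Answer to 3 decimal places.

10.817

For each state, P(seen in 43 steps) = 1 - (10/11)^43 = 0.9834.
By linearity of expectation, E[distinct seen] = 11·(1 - (10/11)^43) = 10.8174.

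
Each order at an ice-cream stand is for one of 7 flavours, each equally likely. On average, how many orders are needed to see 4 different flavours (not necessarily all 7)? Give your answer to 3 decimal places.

5.317

With k distinct flavours already seen, the next new one arrives after an expected 7/(7-k) orders.
Sum over k = 0,...,3: E = 7/7 + 7/6 + 7/5 + 7/4 = 5.3167.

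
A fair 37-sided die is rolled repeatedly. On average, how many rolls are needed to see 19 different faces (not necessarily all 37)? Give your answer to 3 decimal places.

With k distinct faces already seen, the next new one arrives after an expected 37/(37-k) rolls.
Sum over k = 0,...,18: E = 37/37 + 37/36 + 37/35 + ... + 37/20 + 37/19 = 26.1397.

26.140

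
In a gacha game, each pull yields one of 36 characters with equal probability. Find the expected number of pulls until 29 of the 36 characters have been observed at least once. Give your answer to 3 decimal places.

Going from k to k+1 distinct takes a geometric number of pulls with mean 36/(36-k).
Sum over k = 0,...,28: E = 36/36 + 36/35 + 36/34 + ... + 36/9 + 36/8 = 56.9413.

56.941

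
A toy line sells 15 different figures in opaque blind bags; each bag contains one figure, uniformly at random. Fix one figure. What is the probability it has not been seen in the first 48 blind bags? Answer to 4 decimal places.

0.0365

On each blind bag the fixed figure fails to appear with probability 14/15.
P(still missing after 48) = (14/15)^48 = 0.03646.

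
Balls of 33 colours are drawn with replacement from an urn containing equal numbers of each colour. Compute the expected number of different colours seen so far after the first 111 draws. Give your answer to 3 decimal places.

For each colour, P(seen in 111 draws) = 1 - (32/33)^111 = 0.9671.
By linearity of expectation, E[distinct seen] = 33·(1 - (32/33)^111) = 31.9158.

31.916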